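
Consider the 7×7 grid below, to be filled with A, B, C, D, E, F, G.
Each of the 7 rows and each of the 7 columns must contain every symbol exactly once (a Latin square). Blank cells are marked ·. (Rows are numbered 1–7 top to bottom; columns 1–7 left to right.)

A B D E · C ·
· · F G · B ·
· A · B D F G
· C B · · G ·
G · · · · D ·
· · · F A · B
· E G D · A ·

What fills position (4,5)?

E

Row 1, column 7: row 1 has {A, B, C, D, E} and column 7 has {B, G}, leaving only F.
Row 1, column 5: row 1 has {A, B, C, D, E, F} and column 5 has {A, D}, leaving only G.
Row 2, column 2: row 2 has {B, F, G} and column 2 has {A, B, C, E}, leaving only D.
Row 4, column 4: row 4 has {B, C, G} and column 4 has {B, D, E, F, G}, leaving only A.
Row 5, column 2: row 5 has {D, G} and column 2 has {A, B, C, D, E}, leaving only F.
Row 5, column 4: row 5 has {D, F, G} and column 4 has {A, B, D, E, F, G}, leaving only C.
Row 6, column 2: row 6 has {A, B, F} and column 2 has {A, B, C, D, E, F}, leaving only G.
Row 6, column 6: row 6 has {A, B, F, G} and column 6 has {A, B, C, D, F, G}, leaving only E.
Row 6, column 3: row 6 has {A, B, E, F, G} and column 3 has {B, D, F, G}, leaving only C.
Row 3, column 3: row 3 has {A, B, D, F, G} and column 3 has {B, C, D, F, G}, leaving only E.
Row 3, column 1: row 3 has {A, B, D, E, F, G} and column 1 has {A, G}, leaving only C.
Row 2, column 1: row 2 has {B, D, F, G} and column 1 has {A, C, G}, leaving only E.
Row 2, column 5: row 2 has {B, D, E, F, G} and column 5 has {A, D, G}, leaving only C.
Row 2, column 7: row 2 has {B, C, D, E, F, G} and column 7 has {B, F, G}, leaving only A.
Row 5, column 3: row 5 has {C, D, F, G} and column 3 has {B, C, D, E, F, G}, leaving only A.
Row 5, column 7: row 5 has {A, C, D, F, G} and column 7 has {A, B, F, G}, leaving only E.
Row 4, column 7: row 4 has {A, B, C, G} and column 7 has {A, B, E, F, G}, leaving only D.
Row 4, column 1: row 4 has {A, B, C, D, G} and column 1 has {A, C, E, G}, leaving only F.
Row 4 already has {A, B, C, D, F, G} and column 5 already has {A, C, D, G}, so row 4, column 5 must be E.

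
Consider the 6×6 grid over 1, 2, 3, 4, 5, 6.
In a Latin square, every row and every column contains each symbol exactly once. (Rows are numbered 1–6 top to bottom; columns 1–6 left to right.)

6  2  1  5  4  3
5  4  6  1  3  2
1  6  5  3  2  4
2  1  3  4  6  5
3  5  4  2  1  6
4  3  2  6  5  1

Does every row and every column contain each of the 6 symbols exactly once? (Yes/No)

Yes

Each row is a permutation of the 6 symbols, and so is each column.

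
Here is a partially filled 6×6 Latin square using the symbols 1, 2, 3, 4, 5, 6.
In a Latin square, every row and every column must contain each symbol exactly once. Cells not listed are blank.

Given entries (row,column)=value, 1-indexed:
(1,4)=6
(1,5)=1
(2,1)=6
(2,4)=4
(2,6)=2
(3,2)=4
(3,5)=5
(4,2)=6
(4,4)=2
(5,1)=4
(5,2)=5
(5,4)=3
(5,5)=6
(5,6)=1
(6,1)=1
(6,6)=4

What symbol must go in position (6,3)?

6

Row 2, column 5: row 2 has {2, 4, 6} and column 5 has {1, 5, 6}, leaving only 3.
Row 2, column 2: row 2 has {2, 3, 4, 6} and column 2 has {4, 5, 6}, leaving only 1.
Row 2, column 3: row 2 has {1, 2, 3, 4, 6} and column 3 has {}, leaving only 5.
Row 3, column 4: row 3 has {4, 5} and column 4 has {2, 3, 4, 6}, leaving only 1.
Row 4, column 5: row 4 has {2, 6} and column 5 has {1, 3, 5, 6}, leaving only 4.
Row 5, column 3: row 5 has {1, 3, 4, 5, 6} and column 3 has {5}, leaving only 2.
Row 6, column 4: row 6 has {1, 4} and column 4 has {1, 2, 3, 4, 6}, leaving only 5.
Row 6, column 5: row 6 has {1, 4, 5} and column 5 has {1, 3, 4, 5, 6}, leaving only 2.
Row 6, column 2: row 6 has {1, 2, 4, 5} and column 2 has {1, 4, 5, 6}, leaving only 3.
Row 6 already has {1, 2, 3, 4, 5} and column 3 already has {2, 5}, so row 6, column 3 must be 6.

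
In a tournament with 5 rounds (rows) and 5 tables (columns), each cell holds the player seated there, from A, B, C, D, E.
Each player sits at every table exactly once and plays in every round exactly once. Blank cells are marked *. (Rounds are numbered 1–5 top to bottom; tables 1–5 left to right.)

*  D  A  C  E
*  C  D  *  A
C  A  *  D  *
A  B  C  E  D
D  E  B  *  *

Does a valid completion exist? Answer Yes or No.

No round or table among the givens repeats a symbol, and propagating forced cells runs into no contradiction.
One valid completion exists (for instance, B D A C E / E C D B A / C A E D B / A B C E D / D E B A C).

Yes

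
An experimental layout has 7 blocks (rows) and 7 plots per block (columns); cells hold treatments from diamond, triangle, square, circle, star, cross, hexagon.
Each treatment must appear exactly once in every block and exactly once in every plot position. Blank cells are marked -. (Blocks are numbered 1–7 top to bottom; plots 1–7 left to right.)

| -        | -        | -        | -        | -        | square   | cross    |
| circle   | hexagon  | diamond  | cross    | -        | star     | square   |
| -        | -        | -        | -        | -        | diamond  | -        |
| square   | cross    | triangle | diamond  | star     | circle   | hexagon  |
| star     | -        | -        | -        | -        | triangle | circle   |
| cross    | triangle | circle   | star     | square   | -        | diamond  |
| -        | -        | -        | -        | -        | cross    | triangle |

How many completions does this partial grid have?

13

Block 1, plot 1: eliminating its block and plot leaves {diamond, triangle, hexagon}.
Block 1, plot 2: eliminating its block and plot leaves {diamond, circle, star}.
Block 1, plot 3: eliminating its block and plot leaves {star, hexagon}.
Block 1, plot 4: eliminating its block and plot leaves {triangle, circle, hexagon}.
Block 1, plot 5: eliminating its block and plot leaves {diamond, triangle, circle, hexagon}.
Block 2, plot 5: eliminating its block and plot leaves {triangle}.
Block 3, plot 1: eliminating its block and plot leaves {triangle, hexagon}.
Block 3, plot 2: eliminating its block and plot leaves {square, circle, star}.
Block 3, plot 3: eliminating its block and plot leaves {square, star, cross, hexagon}.
Block 3, plot 4: eliminating its block and plot leaves {triangle, square, circle, hexagon}.
Block 3, plot 5: eliminating its block and plot leaves {triangle, circle, cross, hexagon}.
Block 3, plot 7: eliminating its block and plot leaves {star}.
Block 5, plot 2: eliminating its block and plot leaves {diamond, square}.
Block 5, plot 3: eliminating its block and plot leaves {square, cross, hexagon}.
Block 5, plot 4: eliminating its block and plot leaves {square, hexagon}.
Block 5, plot 5: eliminating its block and plot leaves {diamond, cross, hexagon}.
Block 6, plot 6: eliminating its block and plot leaves {hexagon}.
Block 7, plot 1: eliminating its block and plot leaves {diamond, hexagon}.
Block 7, plot 2: eliminating its block and plot leaves {diamond, square, circle, star}.
Block 7, plot 3: eliminating its block and plot leaves {square, star, hexagon}.
Block 7, plot 4: eliminating its block and plot leaves {square, circle, hexagon}.
Block 7, plot 5: eliminating its block and plot leaves {diamond, circle, hexagon}.
Enumerating the assignments across these blanks that avoid any block or plot repeat gives 13 completions.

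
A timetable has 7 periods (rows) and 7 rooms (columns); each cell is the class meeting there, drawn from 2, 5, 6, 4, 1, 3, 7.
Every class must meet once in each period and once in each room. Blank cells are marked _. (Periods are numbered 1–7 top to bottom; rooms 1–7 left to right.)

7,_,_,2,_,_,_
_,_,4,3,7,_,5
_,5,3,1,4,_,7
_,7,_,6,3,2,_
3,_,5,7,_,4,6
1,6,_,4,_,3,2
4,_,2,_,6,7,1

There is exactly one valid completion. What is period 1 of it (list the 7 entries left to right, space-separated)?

Period 3, room 6: period 3 has {5, 4, 1, 3, 7} and room 6 has {2, 4, 3, 7}, leaving only 6.
Period 2, room 6: period 2 has {5, 4, 3, 7} and room 6 has {2, 6, 4, 3, 7}, leaving only 1.
Period 1, room 6: period 1 has {2, 7} and room 6 has {2, 6, 4, 1, 3, 7}, leaving only 5.
Period 1, room 5: period 1 has {2, 5, 7} and room 5 has {6, 4, 3, 7}, leaving only 1.
Period 1, room 3: period 1 has {2, 5, 1, 7} and room 3 has {2, 5, 4, 3}, leaving only 6.
Period 2, room 2: period 2 has {5, 4, 1, 3, 7} and room 2 has {5, 6, 7}, leaving only 2.
Period 2, room 1: period 2 has {2, 5, 4, 1, 3, 7} and room 1 has {4, 1, 3, 7}, leaving only 6.
Period 3, room 1: period 3 has {5, 6, 4, 1, 3, 7} and room 1 has {6, 4, 1, 3, 7}, leaving only 2.
Period 4, room 1: period 4 has {2, 6, 3, 7} and room 1 has {2, 6, 4, 1, 3, 7}, leaving only 5.
Period 4, room 3: period 4 has {2, 5, 6, 3, 7} and room 3 has {2, 5, 6, 4, 3}, leaving only 1.
Period 4, room 7: period 4 has {2, 5, 6, 1, 3, 7} and room 7 has {2, 5, 6, 1, 7}, leaving only 4.
Period 1, room 7: period 1 has {2, 5, 6, 1, 7} and room 7 has {2, 5, 6, 4, 1, 7}, leaving only 3.
Period 1, room 2: period 1 has {2, 5, 6, 1, 3, 7} and room 2 has {2, 5, 6, 7}, leaving only 4.
So period 1 reads: 7 4 6 2 1 5 3.

7 4 6 2 1 5 3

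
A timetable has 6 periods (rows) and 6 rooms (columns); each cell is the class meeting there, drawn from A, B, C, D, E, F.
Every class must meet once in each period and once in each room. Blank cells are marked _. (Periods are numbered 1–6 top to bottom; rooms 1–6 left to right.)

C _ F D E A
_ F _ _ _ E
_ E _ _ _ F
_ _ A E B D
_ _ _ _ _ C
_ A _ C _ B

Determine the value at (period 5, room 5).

A

Period 1, room 2: period 1 has {A, C, D, E, F} and room 2 has {A, E, F}, leaving only B.
Period 4, room 1: period 4 has {A, B, D, E} and room 1 has {C}, leaving only F.
Period 4, room 2: period 4 has {A, B, D, E, F} and room 2 has {A, B, E, F}, leaving only C.
Period 5, room 2: period 5 has {C} and room 2 has {A, B, C, E, F}, leaving only D.
Period 5, room 5 is narrowed to {A, F}.
If it were F, then period 6, room 3 would be left with no valid symbol.
So period 5, room 5 must be A.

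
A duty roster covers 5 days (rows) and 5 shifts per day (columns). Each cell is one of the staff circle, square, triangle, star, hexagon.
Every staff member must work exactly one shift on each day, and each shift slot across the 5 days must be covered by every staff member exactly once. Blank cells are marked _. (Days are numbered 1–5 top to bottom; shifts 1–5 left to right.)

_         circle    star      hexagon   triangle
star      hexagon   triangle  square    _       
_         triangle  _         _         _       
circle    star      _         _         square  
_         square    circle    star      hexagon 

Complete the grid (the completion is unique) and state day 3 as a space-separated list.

hexagon triangle square circle star

Day 3, shift 4: day 3 has {triangle} and shift 4 has {square, star, hexagon}, leaving only circle.
Day 3, shift 5: day 3 has {circle, triangle} and shift 5 has {square, triangle, hexagon}, leaving only star.
Day 1, shift 1: day 1 has {circle, triangle, star, hexagon} and shift 1 has {circle, star}, leaving only square.
Day 3, shift 1: day 3 has {circle, triangle, star} and shift 1 has {circle, square, star}, leaving only hexagon.
Day 3, shift 3: day 3 has {circle, triangle, star, hexagon} and shift 3 has {circle, triangle, star}, leaving only square.
So day 3 reads: hexagon triangle square circle star.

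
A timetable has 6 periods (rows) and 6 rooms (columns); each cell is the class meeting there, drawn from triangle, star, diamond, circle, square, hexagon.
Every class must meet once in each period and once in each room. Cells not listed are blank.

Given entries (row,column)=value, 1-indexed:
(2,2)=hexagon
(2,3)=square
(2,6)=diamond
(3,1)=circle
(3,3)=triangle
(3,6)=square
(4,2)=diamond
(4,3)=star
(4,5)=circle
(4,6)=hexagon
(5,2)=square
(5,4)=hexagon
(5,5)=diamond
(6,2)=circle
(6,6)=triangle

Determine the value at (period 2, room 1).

star

Period 3, room 2: period 3 has {triangle, circle, square} and room 2 has {diamond, circle, square, hexagon}, leaving only star.
Period 1, room 2: period 1 has {} and room 2 has {star, diamond, circle, square, hexagon}, leaving only triangle.
Period 3, room 4: period 3 has {triangle, star, circle, square} and room 4 has {hexagon}, leaving only diamond.
Period 3, room 5: period 3 has {triangle, star, diamond, circle, square} and room 5 has {diamond, circle}, leaving only hexagon.
Period 5, room 3: period 5 has {diamond, square, hexagon} and room 3 has {triangle, star, square}, leaving only circle.
Period 5, room 6: period 5 has {diamond, circle, square, hexagon} and room 6 has {triangle, diamond, square, hexagon}, leaving only star.
Period 1, room 6: period 1 has {triangle} and room 6 has {triangle, star, diamond, square, hexagon}, leaving only circle.
Period 5, room 1: period 5 has {star, diamond, circle, square, hexagon} and room 1 has {circle}, leaving only triangle.
Period 2 already has {diamond, square, hexagon} and room 1 already has {triangle, circle}, so period 2, room 1 must be star.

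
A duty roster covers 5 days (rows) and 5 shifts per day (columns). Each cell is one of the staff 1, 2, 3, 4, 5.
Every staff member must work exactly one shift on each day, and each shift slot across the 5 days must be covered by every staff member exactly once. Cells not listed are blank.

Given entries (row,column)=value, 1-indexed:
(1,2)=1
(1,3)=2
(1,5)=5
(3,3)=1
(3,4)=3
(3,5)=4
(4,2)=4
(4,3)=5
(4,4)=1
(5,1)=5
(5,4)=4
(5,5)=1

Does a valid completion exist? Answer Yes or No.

No

Day 1, shift 4: day 1 together with shift 4 already contain {1, 2, 3, 4, 5} — every symbol — so nothing can go there. The grid has no valid completion.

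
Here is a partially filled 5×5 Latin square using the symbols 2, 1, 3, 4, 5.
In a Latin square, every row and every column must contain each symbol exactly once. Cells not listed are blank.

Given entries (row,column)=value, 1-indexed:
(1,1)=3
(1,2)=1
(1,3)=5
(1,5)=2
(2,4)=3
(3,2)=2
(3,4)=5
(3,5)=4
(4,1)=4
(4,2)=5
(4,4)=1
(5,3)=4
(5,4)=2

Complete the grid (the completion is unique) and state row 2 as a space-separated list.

2 4 1 3 5

Row 2, column 2: row 2 has {3} and column 2 has {2, 1, 5}, leaving only 4.
Row 1, column 4: row 1 has {2, 1, 3, 5} and column 4 has {2, 1, 3, 5}, leaving only 4.
Row 3, column 1: row 3 has {2, 4, 5} and column 1 has {3, 4}, leaving only 1.
Row 3, column 3: row 3 has {2, 1, 4, 5} and column 3 has {4, 5}, leaving only 3.
Row 4, column 3: row 4 has {1, 4, 5} and column 3 has {3, 4, 5}, leaving only 2.
Row 2, column 3: row 2 has {3, 4} and column 3 has {2, 3, 4, 5}, leaving only 1.
Row 2, column 5: row 2 has {1, 3, 4} and column 5 has {2, 4}, leaving only 5.
Row 2, column 1: row 2 has {1, 3, 4, 5} and column 1 has {1, 3, 4}, leaving only 2.
So row 2 reads: 2 4 1 3 5.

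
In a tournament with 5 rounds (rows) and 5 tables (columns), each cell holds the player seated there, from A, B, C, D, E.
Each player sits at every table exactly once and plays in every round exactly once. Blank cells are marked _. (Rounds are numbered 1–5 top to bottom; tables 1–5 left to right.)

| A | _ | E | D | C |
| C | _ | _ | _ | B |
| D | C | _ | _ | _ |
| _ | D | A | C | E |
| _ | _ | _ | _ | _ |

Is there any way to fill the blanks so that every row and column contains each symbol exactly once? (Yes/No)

Yes

No round or table among the givens repeats a symbol, and propagating forced cells runs into no contradiction.
One valid completion exists (for instance, A B E D C / C E D A B / D C B E A / B D A C E / E A C B D).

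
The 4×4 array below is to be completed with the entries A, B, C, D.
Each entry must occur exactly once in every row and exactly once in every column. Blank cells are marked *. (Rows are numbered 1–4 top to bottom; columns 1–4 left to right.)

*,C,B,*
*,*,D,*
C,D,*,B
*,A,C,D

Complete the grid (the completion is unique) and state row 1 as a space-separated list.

Row 1, column 4: row 1 has {B, C} and column 4 has {B, D}, leaving only A.
Row 1, column 1: row 1 has {A, B, C} and column 1 has {C}, leaving only D.
So row 1 reads: D C B A.

D C B A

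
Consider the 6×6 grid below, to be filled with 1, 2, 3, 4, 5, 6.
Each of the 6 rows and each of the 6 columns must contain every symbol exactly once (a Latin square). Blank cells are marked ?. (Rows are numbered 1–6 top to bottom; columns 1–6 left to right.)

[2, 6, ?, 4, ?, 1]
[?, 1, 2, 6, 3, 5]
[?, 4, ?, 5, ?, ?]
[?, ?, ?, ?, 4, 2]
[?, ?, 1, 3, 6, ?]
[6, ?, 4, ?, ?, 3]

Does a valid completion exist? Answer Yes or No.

No

Row 1, column 5: row 1 has {1, 2, 4, 6} and column 5 has {3, 4, 6}, so it must be 5.
Row 1, column 3: row 1 has {1, 2, 4, 5, 6} and column 3 has {1, 2, 4}, so it must be 3.
Row 2, column 1: row 2 has {1, 2, 3, 5, 6} and column 1 has {2, 6}, so it must be 4.
Row 3, column 3: row 3 has {4, 5} and column 3 has {1, 2, 3, 4}, so it must be 6.
Now row 3, column 6: row 3 together with column 6 already contain {1, 2, 3, 4, 5, 6} — every symbol — so nothing can go there. The grid has no valid completion.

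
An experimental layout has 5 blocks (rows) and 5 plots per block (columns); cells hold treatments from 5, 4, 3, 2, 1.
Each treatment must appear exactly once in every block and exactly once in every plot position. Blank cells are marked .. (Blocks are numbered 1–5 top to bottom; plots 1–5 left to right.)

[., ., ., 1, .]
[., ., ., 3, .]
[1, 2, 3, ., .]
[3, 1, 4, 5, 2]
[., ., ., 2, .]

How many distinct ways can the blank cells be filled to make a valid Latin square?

Block 1, plot 1: eliminating its block and plot leaves {5, 4, 2}.
Block 1, plot 2: eliminating its block and plot leaves {5, 4, 3}.
Block 1, plot 3: eliminating its block and plot leaves {5, 2}.
Block 1, plot 5: eliminating its block and plot leaves {5, 4, 3}.
Block 2, plot 1: eliminating its block and plot leaves {5, 4, 2}.
Block 2, plot 2: eliminating its block and plot leaves {5, 4}.
Block 2, plot 3: eliminating its block and plot leaves {5, 2, 1}.
Block 2, plot 5: eliminating its block and plot leaves {5, 4, 1}.
Block 3, plot 4: eliminating its block and plot leaves {4}.
Block 3, plot 5: eliminating its block and plot leaves {5, 4}.
Block 5, plot 1: eliminating its block and plot leaves {5, 4}.
Block 5, plot 2: eliminating its block and plot leaves {5, 4, 3}.
Block 5, plot 3: eliminating its block and plot leaves {5, 1}.
Block 5, plot 5: eliminating its block and plot leaves {5, 4, 3, 1}.
Enumerating the assignments across these blanks that avoid any block or plot repeat gives 6 completions.

6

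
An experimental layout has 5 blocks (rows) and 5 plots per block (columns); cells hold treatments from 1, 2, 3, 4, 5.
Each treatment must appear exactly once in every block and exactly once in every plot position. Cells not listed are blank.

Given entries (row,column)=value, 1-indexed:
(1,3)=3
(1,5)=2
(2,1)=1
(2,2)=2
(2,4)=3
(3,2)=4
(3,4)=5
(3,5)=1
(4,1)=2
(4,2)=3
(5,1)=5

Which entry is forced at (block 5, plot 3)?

4

Block 1, plot 1: block 1 has {2, 3} and plot 1 has {1, 2, 5}, leaving only 4.
Block 1, plot 4: block 1 has {2, 3, 4} and plot 4 has {3, 5}, leaving only 1.
Block 1, plot 2: block 1 has {1, 2, 3, 4} and plot 2 has {2, 3, 4}, leaving only 5.
Block 3, plot 1: block 3 has {1, 4, 5} and plot 1 has {1, 2, 4, 5}, leaving only 3.
Block 3, plot 3: block 3 has {1, 3, 4, 5} and plot 3 has {3}, leaving only 2.
Block 4, plot 4: block 4 has {2, 3} and plot 4 has {1, 3, 5}, leaving only 4.
Block 4, plot 5: block 4 has {2, 3, 4} and plot 5 has {1, 2}, leaving only 5.
Block 2, plot 5: block 2 has {1, 2, 3} and plot 5 has {1, 2, 5}, leaving only 4.
Block 2, plot 3: block 2 has {1, 2, 3, 4} and plot 3 has {2, 3}, leaving only 5.
Block 4, plot 3: block 4 has {2, 3, 4, 5} and plot 3 has {2, 3, 5}, leaving only 1.
Block 5 already has {5} and plot 3 already has {1, 2, 3, 5}, so block 5, plot 3 must be 4.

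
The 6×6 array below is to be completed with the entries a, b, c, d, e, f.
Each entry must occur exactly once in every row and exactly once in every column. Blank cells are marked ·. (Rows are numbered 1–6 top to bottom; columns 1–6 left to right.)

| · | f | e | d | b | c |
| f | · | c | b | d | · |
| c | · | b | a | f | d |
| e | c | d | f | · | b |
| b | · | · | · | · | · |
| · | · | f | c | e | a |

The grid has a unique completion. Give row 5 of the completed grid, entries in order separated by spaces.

Row 5, column 3: row 5 has {b} and column 3 has {b, c, d, e, f}, leaving only a.
Row 5, column 4: row 5 has {a, b} and column 4 has {a, b, c, d, f}, leaving only e.
Row 5, column 2: row 5 has {a, b, e} and column 2 has {c, f}, leaving only d.
Row 5, column 5: row 5 has {a, b, d, e} and column 5 has {b, d, e, f}, leaving only c.
Row 5, column 6: row 5 has {a, b, c, d, e} and column 6 has {a, b, c, d}, leaving only f.
So row 5 reads: b d a e c f.

b d a e c f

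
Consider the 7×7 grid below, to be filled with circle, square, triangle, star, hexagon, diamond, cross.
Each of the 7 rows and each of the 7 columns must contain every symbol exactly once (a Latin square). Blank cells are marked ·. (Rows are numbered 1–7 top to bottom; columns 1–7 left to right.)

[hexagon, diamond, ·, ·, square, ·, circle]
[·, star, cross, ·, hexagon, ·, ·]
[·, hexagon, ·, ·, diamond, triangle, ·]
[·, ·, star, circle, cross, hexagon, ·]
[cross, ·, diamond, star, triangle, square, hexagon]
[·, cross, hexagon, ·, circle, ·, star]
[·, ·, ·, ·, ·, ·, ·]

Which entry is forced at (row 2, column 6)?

circle

Row 1, column 3: row 1 has {circle, square, hexagon, diamond} and column 3 has {star, hexagon, diamond, cross}, leaving only triangle.
Row 1, column 4: row 1 has {circle, square, triangle, hexagon, diamond} and column 4 has {circle, star}, leaving only cross.
Row 1, column 6: row 1 has {circle, square, triangle, hexagon, diamond, cross} and column 6 has {square, triangle, hexagon}, leaving only star.
Row 3, column 4: row 3 has {triangle, hexagon, diamond} and column 4 has {circle, star, cross}, leaving only square.
Row 3, column 3: row 3 has {square, triangle, hexagon, diamond} and column 3 has {triangle, star, hexagon, diamond, cross}, leaving only circle.
Row 3, column 1: row 3 has {circle, square, triangle, hexagon, diamond} and column 1 has {hexagon, cross}, leaving only star.
Row 3, column 7: row 3 has {circle, square, triangle, star, hexagon, diamond} and column 7 has {circle, star, hexagon}, leaving only cross.
Row 5, column 2: row 5 has {square, triangle, star, hexagon, diamond, cross} and column 2 has {star, hexagon, diamond, cross}, leaving only circle.
Row 6, column 6: row 6 has {circle, star, hexagon, cross} and column 6 has {square, triangle, star, hexagon}, leaving only diamond.
Row 2 already has {star, hexagon, cross} and column 6 already has {square, triangle, star, hexagon, diamond}, so row 2, column 6 must be circle.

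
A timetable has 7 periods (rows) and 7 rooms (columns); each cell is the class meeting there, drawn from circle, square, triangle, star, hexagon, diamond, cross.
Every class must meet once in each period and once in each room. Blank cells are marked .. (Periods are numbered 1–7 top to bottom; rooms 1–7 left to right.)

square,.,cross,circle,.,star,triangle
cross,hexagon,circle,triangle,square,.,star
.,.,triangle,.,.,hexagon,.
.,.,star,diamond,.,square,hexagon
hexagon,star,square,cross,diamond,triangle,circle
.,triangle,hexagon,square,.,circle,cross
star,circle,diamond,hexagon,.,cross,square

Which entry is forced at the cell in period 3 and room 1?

Period 1, room 2: period 1 has {circle, square, triangle, star, cross} and room 2 has {circle, triangle, star, hexagon}, leaving only diamond.
Period 1, room 5: period 1 has {circle, square, triangle, star, diamond, cross} and room 5 has {square, diamond}, leaving only hexagon.
Period 2, room 6: period 2 has {circle, square, triangle, star, hexagon, cross} and room 6 has {circle, square, triangle, star, hexagon, cross}, leaving only diamond.
Period 3, room 4: period 3 has {triangle, hexagon} and room 4 has {circle, square, triangle, hexagon, diamond, cross}, leaving only star.
Period 3, room 7: period 3 has {triangle, star, hexagon} and room 7 has {circle, square, triangle, star, hexagon, cross}, leaving only diamond.
Period 3 already has {triangle, star, hexagon, diamond} and room 1 already has {square, star, hexagon, cross}, so period 3, room 1 must be circle.

circle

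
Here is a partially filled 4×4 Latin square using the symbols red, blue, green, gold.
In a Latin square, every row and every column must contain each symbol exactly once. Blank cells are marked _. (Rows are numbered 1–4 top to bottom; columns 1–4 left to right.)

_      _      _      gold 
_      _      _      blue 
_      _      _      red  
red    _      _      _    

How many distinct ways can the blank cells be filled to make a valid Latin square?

Row 1, column 1: eliminating its row and column leaves {blue, green}.
Row 1, column 2: eliminating its row and column leaves {red, blue, green}.
Row 1, column 3: eliminating its row and column leaves {red, blue, green}.
Row 2, column 1: eliminating its row and column leaves {green, gold}.
Row 2, column 2: eliminating its row and column leaves {red, green, gold}.
Row 2, column 3: eliminating its row and column leaves {red, green, gold}.
Row 3, column 1: eliminating its row and column leaves {blue, green, gold}.
Row 3, column 2: eliminating its row and column leaves {blue, green, gold}.
Row 3, column 3: eliminating its row and column leaves {blue, green, gold}.
Row 4, column 2: eliminating its row and column leaves {blue, green, gold}.
Row 4, column 3: eliminating its row and column leaves {blue, green, gold}.
Row 4, column 4: eliminating its row and column leaves {green}.
Enumerating the assignments across these blanks that avoid any row or column repeat gives 8 completions.

8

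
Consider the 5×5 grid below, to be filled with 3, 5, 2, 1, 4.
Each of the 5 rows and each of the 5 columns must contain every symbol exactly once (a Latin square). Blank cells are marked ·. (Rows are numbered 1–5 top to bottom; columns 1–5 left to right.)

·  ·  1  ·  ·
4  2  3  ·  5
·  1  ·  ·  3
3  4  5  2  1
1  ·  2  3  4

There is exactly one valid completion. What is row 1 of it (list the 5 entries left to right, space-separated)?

5 3 1 4 2

Row 1, column 5: row 1 has {1} and column 5 has {3, 5, 1, 4}, leaving only 2.
Row 1, column 1: row 1 has {2, 1} and column 1 has {3, 1, 4}, leaving only 5.
Row 1, column 2: row 1 has {5, 2, 1} and column 2 has {2, 1, 4}, leaving only 3.
Row 1, column 4: row 1 has {3, 5, 2, 1} and column 4 has {3, 2}, leaving only 4.
So row 1 reads: 5 3 1 4 2.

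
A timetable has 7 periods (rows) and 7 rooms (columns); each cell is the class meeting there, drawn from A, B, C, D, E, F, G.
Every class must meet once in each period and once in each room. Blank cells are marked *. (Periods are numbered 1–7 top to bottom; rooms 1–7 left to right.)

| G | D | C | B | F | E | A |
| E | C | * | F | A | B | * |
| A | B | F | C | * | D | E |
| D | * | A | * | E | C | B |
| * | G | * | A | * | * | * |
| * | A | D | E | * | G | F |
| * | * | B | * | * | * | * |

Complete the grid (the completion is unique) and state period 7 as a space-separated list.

F E B D C A G

Period 2, room 3: period 2 has {A, B, C, E, F} and room 3 has {A, B, C, D, F}, leaving only G.
Period 2, room 7: period 2 has {A, B, C, E, F, G} and room 7 has {A, B, E, F}, leaving only D.
Period 3, room 5: period 3 has {A, B, C, D, E, F} and room 5 has {A, E, F}, leaving only G.
Period 4, room 2: period 4 has {A, B, C, D, E} and room 2 has {A, B, C, D, G}, leaving only F.
Period 7, room 2: period 7 has {B} and room 2 has {A, B, C, D, F, G}, leaving only E.
Period 4, room 4: period 4 has {A, B, C, D, E, F} and room 4 has {A, B, C, E, F}, leaving only G.
Period 7, room 4: period 7 has {B, E} and room 4 has {A, B, C, E, F, G}, leaving only D.
Period 7, room 5: period 7 has {B, D, E} and room 5 has {A, E, F, G}, leaving only C.
Period 7, room 1: period 7 has {B, C, D, E} and room 1 has {A, D, E, G}, leaving only F.
Period 7, room 6: period 7 has {B, C, D, E, F} and room 6 has {B, C, D, E, G}, leaving only A.
Period 7, room 7: period 7 has {A, B, C, D, E, F} and room 7 has {A, B, D, E, F}, leaving only G.
So period 7 reads: F E B D C A G.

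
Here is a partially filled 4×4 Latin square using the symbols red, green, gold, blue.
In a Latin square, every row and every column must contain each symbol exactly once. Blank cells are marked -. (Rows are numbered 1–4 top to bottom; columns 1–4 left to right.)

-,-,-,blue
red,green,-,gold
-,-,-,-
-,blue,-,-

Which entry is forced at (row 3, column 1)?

Row 2, column 3: row 2 has {red, green, gold} and column 3 has {}, leaving only blue.
Row 3, column 1 is narrowed to {green, gold, blue}.
If it were green, then row 4, column 1 would be left with no valid symbol.
If it were gold, then row 4, column 1 would be left with no valid symbol.
So row 3, column 1 must be blue.

blue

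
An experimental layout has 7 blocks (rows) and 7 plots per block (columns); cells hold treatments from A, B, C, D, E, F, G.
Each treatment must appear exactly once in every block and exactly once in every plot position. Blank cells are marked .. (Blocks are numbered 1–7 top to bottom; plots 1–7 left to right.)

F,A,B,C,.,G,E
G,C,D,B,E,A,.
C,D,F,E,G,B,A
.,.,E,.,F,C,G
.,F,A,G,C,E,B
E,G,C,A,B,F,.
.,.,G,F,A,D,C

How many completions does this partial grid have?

1

Block 1, plot 5: eliminating its block and plot leaves {D}.
Block 2, plot 7: eliminating its block and plot leaves {F}.
Block 4, plot 1: eliminating its block and plot leaves {A, B, D}.
Block 4, plot 2: eliminating its block and plot leaves {B}.
Block 4, plot 4: eliminating its block and plot leaves {D}.
Block 5, plot 1: eliminating its block and plot leaves {D}.
Block 6, plot 7: eliminating its block and plot leaves {D}.
Block 7, plot 1: eliminating its block and plot leaves {B}.
Block 7, plot 2: eliminating its block and plot leaves {B, E}.
Only one assignment across all blanks avoids any block or plot repeat, giving 1 completion.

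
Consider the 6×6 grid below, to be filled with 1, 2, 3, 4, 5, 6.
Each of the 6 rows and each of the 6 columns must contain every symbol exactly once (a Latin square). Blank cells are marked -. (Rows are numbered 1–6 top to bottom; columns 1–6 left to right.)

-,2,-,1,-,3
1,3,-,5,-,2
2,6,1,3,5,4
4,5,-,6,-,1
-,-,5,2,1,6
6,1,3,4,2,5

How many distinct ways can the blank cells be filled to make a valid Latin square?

Row 1, column 1: eliminating its row and column leaves {5}.
Row 1, column 3: eliminating its row and column leaves {4, 6}.
Row 1, column 5: eliminating its row and column leaves {4, 6}.
Row 2, column 3: eliminating its row and column leaves {4, 6}.
Row 2, column 5: eliminating its row and column leaves {4, 6}.
Row 4, column 3: eliminating its row and column leaves {2}.
Row 4, column 5: eliminating its row and column leaves {3}.
Row 5, column 1: eliminating its row and column leaves {3}.
Row 5, column 2: eliminating its row and column leaves {4}.
Enumerating the assignments across these blanks that avoid any row or column repeat gives 2 completions.

2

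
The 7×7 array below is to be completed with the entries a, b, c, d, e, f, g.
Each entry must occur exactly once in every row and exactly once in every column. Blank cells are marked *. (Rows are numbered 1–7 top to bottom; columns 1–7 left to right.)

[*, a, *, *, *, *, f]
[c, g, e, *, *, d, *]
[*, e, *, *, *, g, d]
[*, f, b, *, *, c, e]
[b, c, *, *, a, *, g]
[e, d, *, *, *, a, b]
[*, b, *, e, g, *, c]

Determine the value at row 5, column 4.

d

Row 2, column 7: row 2 has {c, d, e, g} and column 7 has {b, c, d, e, f, g}, leaving only a.
Row 4, column 5: row 4 has {b, c, e, f} and column 5 has {a, g}, leaving only d.
Row 7, column 6: row 7 has {b, c, e, g} and column 6 has {a, c, d, g}, leaving only f.
Row 5, column 6: row 5 has {a, b, c, g} and column 6 has {a, c, d, f, g}, leaving only e.
Row 1, column 6: row 1 has {a, f} and column 6 has {a, c, d, e, f, g}, leaving only b.
Row 5, column 4 is narrowed to {d, f}.
If it were f, then row 4, column 1 would be left with no valid symbol.
So row 5, column 4 must be d.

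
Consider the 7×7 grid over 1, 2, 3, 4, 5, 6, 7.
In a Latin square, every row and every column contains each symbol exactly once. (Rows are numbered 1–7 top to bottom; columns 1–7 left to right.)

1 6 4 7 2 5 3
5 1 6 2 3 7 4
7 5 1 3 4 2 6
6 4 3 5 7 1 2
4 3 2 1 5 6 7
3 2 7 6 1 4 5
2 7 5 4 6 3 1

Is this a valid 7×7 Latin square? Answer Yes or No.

Each row is a permutation of the 7 symbols, and so is each column.

Yes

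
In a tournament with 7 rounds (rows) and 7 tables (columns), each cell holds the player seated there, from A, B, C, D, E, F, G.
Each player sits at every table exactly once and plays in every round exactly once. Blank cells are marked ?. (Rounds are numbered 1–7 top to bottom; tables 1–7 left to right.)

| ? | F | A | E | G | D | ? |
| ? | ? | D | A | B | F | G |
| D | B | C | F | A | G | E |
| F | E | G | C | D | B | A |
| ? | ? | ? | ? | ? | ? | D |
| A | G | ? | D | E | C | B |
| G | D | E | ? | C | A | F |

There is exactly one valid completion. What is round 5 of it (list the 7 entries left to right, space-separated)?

C A B G F E D

Round 5, table 5: round 5 has {D} and table 5 has {A, B, C, D, E, G}, leaving only F.
Round 5, table 3: round 5 has {D, F} and table 3 has {A, C, D, E, G}, leaving only B.
Round 5, table 4: round 5 has {B, D, F} and table 4 has {A, C, D, E, F}, leaving only G.
Round 5, table 6: round 5 has {B, D, F, G} and table 6 has {A, B, C, D, F, G}, leaving only E.
Round 5, table 1: round 5 has {B, D, E, F, G} and table 1 has {A, D, F, G}, leaving only C.
Round 5, table 2: round 5 has {B, C, D, E, F, G} and table 2 has {B, D, E, F, G}, leaving only A.
So round 5 reads: C A B G F E D.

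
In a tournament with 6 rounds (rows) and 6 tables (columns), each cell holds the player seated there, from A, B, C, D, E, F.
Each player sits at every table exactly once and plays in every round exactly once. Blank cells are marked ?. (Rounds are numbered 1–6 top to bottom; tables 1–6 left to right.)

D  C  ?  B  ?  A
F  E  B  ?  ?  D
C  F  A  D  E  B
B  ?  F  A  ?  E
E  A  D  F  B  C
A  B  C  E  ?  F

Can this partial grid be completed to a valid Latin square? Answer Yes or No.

No round or table among the givens repeats a symbol, and propagating forced cells runs into no contradiction.
One valid completion exists (for instance, D C E B F A / F E B C A D / C F A D E B / B D F A C E / E A D F B C / A B C E D F).

Yes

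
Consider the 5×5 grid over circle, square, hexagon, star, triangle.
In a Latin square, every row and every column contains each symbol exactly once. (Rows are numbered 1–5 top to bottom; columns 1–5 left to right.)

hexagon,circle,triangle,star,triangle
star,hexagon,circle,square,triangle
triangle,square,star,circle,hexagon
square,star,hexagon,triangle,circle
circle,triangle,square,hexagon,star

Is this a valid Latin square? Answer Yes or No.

Row 1 contains triangle twice (at columns 3 and 5), so it is not a permutation.

No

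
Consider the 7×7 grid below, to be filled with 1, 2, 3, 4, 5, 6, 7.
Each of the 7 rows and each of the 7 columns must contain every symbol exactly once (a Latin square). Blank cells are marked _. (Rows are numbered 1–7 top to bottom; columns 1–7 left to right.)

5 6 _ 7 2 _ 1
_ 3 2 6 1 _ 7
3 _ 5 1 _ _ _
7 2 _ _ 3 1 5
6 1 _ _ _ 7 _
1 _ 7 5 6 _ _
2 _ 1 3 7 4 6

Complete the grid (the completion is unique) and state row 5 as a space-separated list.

6 1 3 2 5 7 4

Row 1, column 6: row 1 has {1, 2, 5, 6, 7} and column 6 has {1, 4, 7}, leaving only 3.
Row 1, column 3: row 1 has {1, 2, 3, 5, 6, 7} and column 3 has {1, 2, 5, 7}, leaving only 4.
Row 5, column 3: row 5 has {1, 6, 7} and column 3 has {1, 2, 4, 5, 7}, leaving only 3.
Row 2, column 1: row 2 has {1, 2, 3, 6, 7} and column 1 has {1, 2, 3, 5, 6, 7}, leaving only 4.
Row 2, column 6: row 2 has {1, 2, 3, 4, 6, 7} and column 6 has {1, 3, 4, 7}, leaving only 5.
Row 3, column 5: row 3 has {1, 3, 5} and column 5 has {1, 2, 3, 6, 7}, leaving only 4.
Row 5, column 5: row 5 has {1, 3, 6, 7} and column 5 has {1, 2, 3, 4, 6, 7}, leaving only 5.
Row 3, column 2: row 3 has {1, 3, 4, 5} and column 2 has {1, 2, 3, 6}, leaving only 7.
Row 3, column 7: row 3 has {1, 3, 4, 5, 7} and column 7 has {1, 5, 6, 7}, leaving only 2.
Row 5, column 7: row 5 has {1, 3, 5, 6, 7} and column 7 has {1, 2, 5, 6, 7}, leaving only 4.
Row 5, column 4: row 5 has {1, 3, 4, 5, 6, 7} and column 4 has {1, 3, 5, 6, 7}, leaving only 2.
So row 5 reads: 6 1 3 2 5 7 4.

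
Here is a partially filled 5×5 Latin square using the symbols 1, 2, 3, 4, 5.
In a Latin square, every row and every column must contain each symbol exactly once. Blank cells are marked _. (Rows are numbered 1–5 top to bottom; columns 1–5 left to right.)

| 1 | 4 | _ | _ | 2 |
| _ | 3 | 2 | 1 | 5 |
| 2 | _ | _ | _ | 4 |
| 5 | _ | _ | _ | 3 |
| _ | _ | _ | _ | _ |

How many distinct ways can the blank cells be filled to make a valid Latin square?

3

Row 1, column 3: eliminating its row and column leaves {3, 5}.
Row 1, column 4: eliminating its row and column leaves {3, 5}.
Row 2, column 1: eliminating its row and column leaves {4}.
Row 3, column 2: eliminating its row and column leaves {1, 5}.
Row 3, column 3: eliminating its row and column leaves {1, 3, 5}.
Row 3, column 4: eliminating its row and column leaves {3, 5}.
Row 4, column 2: eliminating its row and column leaves {1, 2}.
Row 4, column 3: eliminating its row and column leaves {1, 4}.
Row 4, column 4: eliminating its row and column leaves {2, 4}.
Row 5, column 1: eliminating its row and column leaves {3, 4}.
Row 5, column 2: eliminating its row and column leaves {1, 2, 5}.
Row 5, column 3: eliminating its row and column leaves {1, 3, 4, 5}.
Row 5, column 4: eliminating its row and column leaves {2, 3, 4, 5}.
Row 5, column 5: eliminating its row and column leaves {1}.
Enumerating the assignments across these blanks that avoid any row or column repeat gives 3 completions.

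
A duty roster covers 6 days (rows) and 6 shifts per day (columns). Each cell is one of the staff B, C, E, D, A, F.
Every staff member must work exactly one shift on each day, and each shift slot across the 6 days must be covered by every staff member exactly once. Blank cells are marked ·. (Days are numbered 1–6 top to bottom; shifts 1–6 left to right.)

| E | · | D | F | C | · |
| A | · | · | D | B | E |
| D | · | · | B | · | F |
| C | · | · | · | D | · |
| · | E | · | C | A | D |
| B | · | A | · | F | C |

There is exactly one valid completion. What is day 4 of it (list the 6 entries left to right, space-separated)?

Day 3, shift 5: day 3 has {B, D, F} and shift 5 has {B, C, D, A, F}, leaving only E.
Day 3, shift 3: day 3 has {B, E, D, F} and shift 3 has {D, A}, leaving only C.
Day 2, shift 3: day 2 has {B, E, D, A} and shift 3 has {C, D, A}, leaving only F.
Day 2, shift 2: day 2 has {B, E, D, A, F} and shift 2 has {E}, leaving only C.
Day 3, shift 2: day 3 has {B, C, E, D, F} and shift 2 has {C, E}, leaving only A.
Day 1, shift 2: day 1 has {C, E, D, F} and shift 2 has {C, E, A}, leaving only B.
Day 4, shift 2: day 4 has {C, D} and shift 2 has {B, C, E, A}, leaving only F.
Day 1, shift 6: day 1 has {B, C, E, D, F} and shift 6 has {C, E, D, F}, leaving only A.
Day 4, shift 6: day 4 has {C, D, F} and shift 6 has {C, E, D, A, F}, leaving only B.
Day 4, shift 3: day 4 has {B, C, D, F} and shift 3 has {C, D, A, F}, leaving only E.
Day 4, shift 4: day 4 has {B, C, E, D, F} and shift 4 has {B, C, D, F}, leaving only A.
So day 4 reads: C F E A D B.

C F E A D B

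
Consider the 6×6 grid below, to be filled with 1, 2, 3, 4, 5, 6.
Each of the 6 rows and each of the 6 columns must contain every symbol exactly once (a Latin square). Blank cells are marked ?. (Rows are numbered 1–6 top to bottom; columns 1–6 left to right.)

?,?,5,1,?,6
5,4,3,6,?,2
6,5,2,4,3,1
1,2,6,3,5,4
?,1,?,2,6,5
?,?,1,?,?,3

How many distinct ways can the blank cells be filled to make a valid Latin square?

Row 1, column 1: eliminating its row and column leaves {2, 3, 4}.
Row 1, column 2: eliminating its row and column leaves {3}.
Row 1, column 5: eliminating its row and column leaves {2, 4}.
Row 2, column 5: eliminating its row and column leaves {1}.
Row 5, column 1: eliminating its row and column leaves {3, 4}.
Row 5, column 3: eliminating its row and column leaves {4}.
Row 6, column 1: eliminating its row and column leaves {2, 4}.
Row 6, column 2: eliminating its row and column leaves {6}.
Row 6, column 4: eliminating its row and column leaves {5}.
Row 6, column 5: eliminating its row and column leaves {2, 4}.
Enumerating the assignments across these blanks that avoid any row or column repeat gives 2 completions.

2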